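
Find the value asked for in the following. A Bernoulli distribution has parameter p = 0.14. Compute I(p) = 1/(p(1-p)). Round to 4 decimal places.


For Bernoulli(p), Fisher information is I(p) = 1/(p*(1-p)).
p = 0.14, 1-p = 0.86.
p*(1-p) = 0.1204.
I(p) = 1/0.1204 = 8.3056

8.3056


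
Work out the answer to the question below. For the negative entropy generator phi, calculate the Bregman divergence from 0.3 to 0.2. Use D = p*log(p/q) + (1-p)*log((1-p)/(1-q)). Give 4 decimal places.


Bregman divergence with negative entropy generator:
D = p*log(p/q) + (1-p)*log((1-p)/(1-q)).
p = 0.3, q = 0.2.
p*log(p/q) = 0.3*log(0.3/0.2) = 0.12164.
(1-p)*log((1-p)/(1-q)) = 0.7*log(0.7/0.8) = -0.093472.
D = 0.12164 + -0.093472 = 0.0282

0.0282


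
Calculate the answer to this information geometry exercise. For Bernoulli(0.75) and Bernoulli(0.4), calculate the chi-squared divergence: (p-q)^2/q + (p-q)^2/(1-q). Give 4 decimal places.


Chi-squared divergence between Bernoulli distributions:
chi^2 = (p-q)^2/q + (p-q)^2/(1-q).
p = 0.75, q = 0.4, p-q = 0.35.
(p-q)^2 = 0.1225.
term1 = 0.1225/0.4 = 0.30625.
term2 = 0.1225/0.6 = 0.204167.
chi^2 = 0.30625 + 0.204167 = 0.5104

0.5104


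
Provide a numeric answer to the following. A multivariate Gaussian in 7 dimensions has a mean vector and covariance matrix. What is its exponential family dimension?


Exponential family dimension calculation:
For 7-dim MVN: mean has 7 params, covariance has 7*8/2 = 28 unique entries.
Total dim = 7 + 28 = 35.

35


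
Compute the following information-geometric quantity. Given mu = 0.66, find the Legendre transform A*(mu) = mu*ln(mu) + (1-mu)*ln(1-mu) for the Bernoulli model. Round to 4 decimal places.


Legendre transform for Bernoulli:
A*(mu) = mu*log(mu) + (1-mu)*log(1-mu).
mu = 0.66, 1-mu = 0.34.
mu*log(mu) = 0.66*log(0.66) = -0.27424.
(1-mu)*log(1-mu) = 0.34*log(0.34) = -0.366795.
A* = -0.27424 + -0.366795 = -0.6410

-0.6410


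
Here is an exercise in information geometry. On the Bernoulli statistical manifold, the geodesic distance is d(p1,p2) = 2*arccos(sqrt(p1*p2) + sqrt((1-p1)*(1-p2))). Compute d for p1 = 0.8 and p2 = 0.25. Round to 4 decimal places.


Geodesic distance on Bernoulli manifold:
d(p1,p2) = 2*arccos(sqrt(p1*p2) + sqrt((1-p1)*(1-p2))).
sqrt(p1*p2) = sqrt(0.8*0.25) = 0.447214.
sqrt((1-p1)*(1-p2)) = sqrt(0.2*0.75) = 0.387298.
arg = 0.447214 + 0.387298 = 0.834512.
d = 2*arccos(0.834512) = 1.1671

1.1671


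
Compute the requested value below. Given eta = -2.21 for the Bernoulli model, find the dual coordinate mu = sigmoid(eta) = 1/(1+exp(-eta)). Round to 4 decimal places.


Dual coordinate (expectation parameter) for Bernoulli:
mu = 1/(1+exp(-eta)).
eta = -2.21.
exp(-eta) = exp(2.21) = 9.115716.
mu = 1/(1+9.115716) = 0.0989

0.0989


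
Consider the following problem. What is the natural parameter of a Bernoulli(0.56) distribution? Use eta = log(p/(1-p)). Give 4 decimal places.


Natural parameter for Bernoulli: eta = log(p/(1-p)).
p = 0.56, 1-p = 0.44.
p/(1-p) = 1.272727.
eta = log(1.272727) = 0.2412

0.2412


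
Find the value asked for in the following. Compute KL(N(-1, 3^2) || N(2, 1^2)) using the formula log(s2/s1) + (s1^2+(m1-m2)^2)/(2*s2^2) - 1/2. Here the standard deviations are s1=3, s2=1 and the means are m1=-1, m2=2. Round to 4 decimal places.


KL divergence between normal distributions:
KL = log(s2/s1) + (s1^2 + (m1-m2)^2)/(2*s2^2) - 1/2.
log(1/3) = -1.098612.
(3^2 + (-1-2)^2)/(2*1^2) = (9 + 9)/2 = 9.0.
KL = -1.098612 + 9.0 - 0.5 = 7.4014

7.4014


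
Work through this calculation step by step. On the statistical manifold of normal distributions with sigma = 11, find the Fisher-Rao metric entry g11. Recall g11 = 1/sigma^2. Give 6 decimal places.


For the 2-parameter normal family, the Fisher metric has:
  g11 = 1/sigma^2, g22 = 2/sigma^2.
sigma = 11, sigma^2 = 121.
g11 = 0.008264

0.008264


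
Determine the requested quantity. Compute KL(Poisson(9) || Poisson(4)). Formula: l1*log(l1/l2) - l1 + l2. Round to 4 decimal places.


KL divergence for Poisson:
KL = l1*log(l1/l2) - l1 + l2.
l1 = 9, l2 = 4.
log(9/4) = 0.81093.
l1*log(l1/l2) = 9 * 0.81093 = 7.298372.
KL = 7.298372 - 9 + 4 = 2.2984

2.2984


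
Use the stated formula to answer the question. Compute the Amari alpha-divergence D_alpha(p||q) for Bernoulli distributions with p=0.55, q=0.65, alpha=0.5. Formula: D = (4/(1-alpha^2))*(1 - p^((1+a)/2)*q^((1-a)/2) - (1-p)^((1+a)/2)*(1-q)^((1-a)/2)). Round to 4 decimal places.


Amari alpha-divergence:
D = (4/(1-alpha^2))*(1 - p^((1+a)/2)*q^((1-a)/2) - (1-p)^((1+a)/2)*(1-q)^((1-a)/2)).
alpha = 0.5, p = 0.55, q = 0.65.
e1 = (1+alpha)/2 = 0.75, e2 = (1-alpha)/2 = 0.25.
t1 = p^e1 * q^e2 = 0.55^0.75 * 0.65^0.25 = 0.573456.
t2 = (1-p)^e1 * (1-q)^e2 = 0.45^0.75 * 0.35^0.25 = 0.422597.
4/(1-alpha^2) = 5.333333.
D = 5.333333*(1 - 0.573456 - 0.422597) = 0.0210

0.0210


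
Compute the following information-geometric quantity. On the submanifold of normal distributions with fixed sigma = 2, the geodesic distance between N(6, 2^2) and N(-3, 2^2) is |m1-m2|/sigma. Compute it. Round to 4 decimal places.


On the fixed-variance normal subfamily, geodesic distance = |m1-m2|/sigma.
|6 - -3| = 9.
sigma = 2.
d = 9/2 = 4.5000

4.5000


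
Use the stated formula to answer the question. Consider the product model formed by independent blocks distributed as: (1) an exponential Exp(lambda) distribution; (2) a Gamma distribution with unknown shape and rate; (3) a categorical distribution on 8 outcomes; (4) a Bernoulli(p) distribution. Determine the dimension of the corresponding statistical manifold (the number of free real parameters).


The dimension of a statistical manifold equals the number of free
(independent) real parameters of the model. For a product of independent
blocks the parameter counts add.
- exponential (lambda): 1.
- Gamma (shape, rate): 2.
- categorical on 8 outcomes (probabilities sum to 1): 8-1 = 7.
- Bernoulli (p): 1.
Total = 1 + 2 + 7 + 1 = 11.
Dimension = 11

11


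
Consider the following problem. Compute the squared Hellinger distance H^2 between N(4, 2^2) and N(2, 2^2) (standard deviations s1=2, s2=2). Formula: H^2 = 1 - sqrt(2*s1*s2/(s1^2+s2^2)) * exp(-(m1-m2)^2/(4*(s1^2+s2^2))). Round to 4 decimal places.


Squared Hellinger distance for Gaussians:
H^2 = 1 - sqrt(2*s1*s2/(s1^2+s2^2)) * exp(-(m1-m2)^2/(4*(s1^2+s2^2))).
s1^2 = 4, s2^2 = 4, s1^2+s2^2 = 8.
sqrt(2*2*2/(8)) = 1.0.
(m1-m2)^2 = (2)^2 = 4.
exp(-4/(4*8)) = exp(-0.125) = 0.882497.
H^2 = 1 - 1.0*0.882497 = 0.1175

0.1175


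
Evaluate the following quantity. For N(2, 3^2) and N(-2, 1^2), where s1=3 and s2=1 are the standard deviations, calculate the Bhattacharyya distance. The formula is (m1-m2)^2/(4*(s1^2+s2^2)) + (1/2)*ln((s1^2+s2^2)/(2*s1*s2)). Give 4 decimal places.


Bhattacharyya distance between two Gaussians:
DB = (m1-m2)^2/(4*(s1^2+s2^2)) + (1/2)*ln((s1^2+s2^2)/(2*s1*s2)).
(m1-m2)^2 = (4)^2 = 16.
s1^2+s2^2 = 9 + 1 = 10.
term1 = 16/40 = 0.4.
term2 = 0.5*ln(10/6.0) = 0.255413.
DB = 0.4 + 0.255413 = 0.6554

0.6554


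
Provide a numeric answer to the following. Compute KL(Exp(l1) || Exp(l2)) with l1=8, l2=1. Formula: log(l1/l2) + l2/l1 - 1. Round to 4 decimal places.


KL divergence for exponential family:
KL = log(l1/l2) + l2/l1 - 1.
log(8/1) = 2.079442.
1/8 = 0.125.
KL = 2.079442 + 0.125 - 1 = 1.2044

1.2044


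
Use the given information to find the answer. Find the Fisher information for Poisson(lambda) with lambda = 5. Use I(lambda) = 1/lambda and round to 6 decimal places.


Fisher information for Poisson: I(lambda) = 1/lambda.
lambda = 5.
I(lambda) = 1/5 = 0.200000

0.200000


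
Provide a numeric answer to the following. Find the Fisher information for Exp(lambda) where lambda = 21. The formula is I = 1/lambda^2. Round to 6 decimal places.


Fisher information for exponential: I(lambda) = 1/lambda^2.
lambda = 21, lambda^2 = 441.
I = 1/441 = 0.002268

0.002268


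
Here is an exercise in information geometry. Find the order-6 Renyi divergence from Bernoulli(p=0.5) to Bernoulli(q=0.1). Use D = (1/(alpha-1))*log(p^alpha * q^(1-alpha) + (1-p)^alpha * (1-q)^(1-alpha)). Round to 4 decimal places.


Renyi divergence of order alpha between Bernoulli distributions:
D = (1/(alpha-1))*log(p^alpha * q^(1-alpha) + (1-p)^alpha * (1-q)^(1-alpha)).
alpha = 6, p = 0.5, q = 0.1.
p^alpha * q^(1-alpha) = 0.5^6 * 0.1^-5 = 1562.5.
(1-p)^alpha * (1-q)^(1-alpha) = 0.5^6 * 0.9^-5 = 0.026461.
sum = 1562.5 + 0.026461 = 1562.526461.
D = (1/5)*log(1562.526461) = 1.4708

1.4708


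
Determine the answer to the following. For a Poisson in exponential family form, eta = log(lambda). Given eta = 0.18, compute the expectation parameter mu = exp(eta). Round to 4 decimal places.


Expectation parameter for Poisson exponential family:
mu = exp(eta).
eta = 0.18.
mu = exp(0.18) = 1.1972

1.1972


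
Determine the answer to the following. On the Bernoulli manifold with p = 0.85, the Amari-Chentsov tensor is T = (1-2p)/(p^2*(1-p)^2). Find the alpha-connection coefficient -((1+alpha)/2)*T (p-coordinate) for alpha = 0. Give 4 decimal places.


Skewness (Amari-Chentsov) tensor: T = (1-2p)/(p^2*(1-p)^2).
p = 0.85, 1-2p = -0.7, p^2 = 0.7225, (1-p)^2 = 0.0225.
T = -0.7/(0.7225 * 0.0225) = -43.060361.
In the p-coordinate, Gamma^(alpha) = Gamma^(0) - (alpha/2)*T with Gamma^(0) = (1/2)*g'(p) = -T/2,
so Gamma^(alpha) = -((1+alpha)/2)*T.
alpha = 0, -(1+alpha)/2 = -0.5.
Gamma = -0.5 * -43.060361 = 21.5302

21.5302


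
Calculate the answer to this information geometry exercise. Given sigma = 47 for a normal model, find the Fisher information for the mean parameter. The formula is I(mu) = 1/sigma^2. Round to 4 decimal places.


The Fisher information for the mean of a normal distribution is I(mu) = 1/sigma^2.
sigma = 47, so sigma^2 = 2209.
I(mu) = 1/2209 = 0.0005

0.0005


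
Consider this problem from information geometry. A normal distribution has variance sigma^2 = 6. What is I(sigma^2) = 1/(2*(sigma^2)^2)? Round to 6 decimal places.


Fisher information for variance: I(sigma^2) = 1/(2*sigma^4).
sigma^2 = 6, so sigma^4 = 36.
I = 1/(2*36) = 1/72 = 0.013889

0.013889


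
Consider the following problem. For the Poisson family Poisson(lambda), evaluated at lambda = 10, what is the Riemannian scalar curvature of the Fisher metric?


This family has a single free parameter, so its statistical manifold
is 1-dimensional. The Riemann curvature tensor of any 1-dimensional
Riemannian manifold vanishes identically, so R = 0.

0


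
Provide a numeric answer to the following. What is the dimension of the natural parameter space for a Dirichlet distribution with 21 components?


Exponential family dimension calculation:
Dirichlet with 21 components has 21 natural parameters.

21


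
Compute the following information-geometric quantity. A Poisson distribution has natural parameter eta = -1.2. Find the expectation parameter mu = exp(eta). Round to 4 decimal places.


Expectation parameter for Poisson exponential family:
mu = exp(eta).
eta = -1.2.
mu = exp(-1.2) = 0.3012

0.3012


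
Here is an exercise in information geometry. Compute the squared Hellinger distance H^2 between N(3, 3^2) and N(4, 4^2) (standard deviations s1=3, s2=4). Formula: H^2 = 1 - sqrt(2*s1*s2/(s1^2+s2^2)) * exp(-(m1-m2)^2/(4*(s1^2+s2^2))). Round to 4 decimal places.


Squared Hellinger distance for Gaussians:
H^2 = 1 - sqrt(2*s1*s2/(s1^2+s2^2)) * exp(-(m1-m2)^2/(4*(s1^2+s2^2))).
s1^2 = 9, s2^2 = 16, s1^2+s2^2 = 25.
sqrt(2*3*4/(25)) = 0.979796.
(m1-m2)^2 = (-1)^2 = 1.
exp(-1/(4*25)) = exp(-0.01) = 0.99005.
H^2 = 1 - 0.979796*0.99005 = 0.0300

0.0300


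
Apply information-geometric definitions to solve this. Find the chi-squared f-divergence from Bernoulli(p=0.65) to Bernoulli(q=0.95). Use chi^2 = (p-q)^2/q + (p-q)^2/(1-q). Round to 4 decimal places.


Chi-squared divergence between Bernoulli distributions:
chi^2 = (p-q)^2/q + (p-q)^2/(1-q).
p = 0.65, q = 0.95, p-q = -0.3.
(p-q)^2 = 0.09.
term1 = 0.09/0.95 = 0.094737.
term2 = 0.09/0.05 = 1.8.
chi^2 = 0.094737 + 1.8 = 1.8947

1.8947


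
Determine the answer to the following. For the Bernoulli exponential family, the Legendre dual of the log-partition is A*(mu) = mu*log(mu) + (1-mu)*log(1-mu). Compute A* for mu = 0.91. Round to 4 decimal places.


Legendre transform for Bernoulli:
A*(mu) = mu*log(mu) + (1-mu)*log(1-mu).
mu = 0.91, 1-mu = 0.09.
mu*log(mu) = 0.91*log(0.91) = -0.085823.
(1-mu)*log(1-mu) = 0.09*log(0.09) = -0.216715.
A* = -0.085823 + -0.216715 = -0.3025

-0.3025


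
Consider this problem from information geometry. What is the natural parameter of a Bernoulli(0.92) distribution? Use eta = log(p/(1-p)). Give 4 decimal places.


Natural parameter for Bernoulli: eta = log(p/(1-p)).
p = 0.92, 1-p = 0.08.
p/(1-p) = 11.5.
eta = log(11.5) = 2.4423

2.4423


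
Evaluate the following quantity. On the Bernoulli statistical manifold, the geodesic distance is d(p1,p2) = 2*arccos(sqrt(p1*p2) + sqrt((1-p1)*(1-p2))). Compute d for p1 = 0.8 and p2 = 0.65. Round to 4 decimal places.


Geodesic distance on Bernoulli manifold:
d(p1,p2) = 2*arccos(sqrt(p1*p2) + sqrt((1-p1)*(1-p2))).
sqrt(p1*p2) = sqrt(0.8*0.65) = 0.72111.
sqrt((1-p1)*(1-p2)) = sqrt(0.2*0.35) = 0.264575.
arg = 0.72111 + 0.264575 = 0.985685.
d = 2*arccos(0.985685) = 0.3388

0.3388


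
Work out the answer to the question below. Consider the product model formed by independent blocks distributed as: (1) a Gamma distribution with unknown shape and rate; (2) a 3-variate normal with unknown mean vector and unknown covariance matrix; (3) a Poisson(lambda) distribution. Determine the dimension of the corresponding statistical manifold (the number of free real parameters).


The dimension of a statistical manifold equals the number of free
(independent) real parameters of the model. For a product of independent
blocks the parameter counts add.
- Gamma (shape, rate): 2.
- 3-variate normal: 3 (mean) + 3*4/2 = 6 (symmetric covariance) = 9.
- Poisson (lambda): 1.
Total = 2 + 9 + 1 = 12.
Dimension = 12

12


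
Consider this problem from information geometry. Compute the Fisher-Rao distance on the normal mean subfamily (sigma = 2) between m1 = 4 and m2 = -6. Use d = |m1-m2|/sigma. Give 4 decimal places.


On the fixed-variance normal subfamily, geodesic distance = |m1-m2|/sigma.
|4 - -6| = 10.
sigma = 2.
d = 10/2 = 5.0000

5.0000


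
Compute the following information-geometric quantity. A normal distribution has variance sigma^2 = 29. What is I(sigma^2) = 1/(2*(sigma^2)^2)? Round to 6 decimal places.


Fisher information for variance: I(sigma^2) = 1/(2*sigma^4).
sigma^2 = 29, so sigma^4 = 841.
I = 1/(2*841) = 1/1682 = 0.000595

0.000595


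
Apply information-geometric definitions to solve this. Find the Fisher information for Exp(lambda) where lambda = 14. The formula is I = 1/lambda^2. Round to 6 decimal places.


Fisher information for exponential: I(lambda) = 1/lambda^2.
lambda = 14, lambda^2 = 196.
I = 1/196 = 0.005102

0.005102


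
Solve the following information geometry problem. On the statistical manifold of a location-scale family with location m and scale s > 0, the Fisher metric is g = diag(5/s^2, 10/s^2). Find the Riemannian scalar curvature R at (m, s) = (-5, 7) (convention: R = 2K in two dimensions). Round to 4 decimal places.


The metric has the form g = (A dm^2 + B ds^2)/s^2 with A = 5, B = 10.
Substitute u = sqrt(A/B)*m: g = B*(du^2 + ds^2)/s^2, i.e. B times the
Poincare upper half-plane metric, which has constant Gaussian curvature -1.
Scaling a 2D metric by a constant c divides the Gaussian curvature by c,
so K = -1/B = -1/(10) = -0.1000 everywhere (the point (m, s) = (-5, 7) is irrelevant:
the curvature is constant).
Scalar curvature in dimension 2: R = 2K = -2/(10) = -0.2000.

-0.2000


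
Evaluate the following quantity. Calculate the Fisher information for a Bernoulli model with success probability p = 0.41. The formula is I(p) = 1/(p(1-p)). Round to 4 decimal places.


For Bernoulli(p), Fisher information is I(p) = 1/(p*(1-p)).
p = 0.41, 1-p = 0.59.
p*(1-p) = 0.2419.
I(p) = 1/0.2419 = 4.1339

4.1339


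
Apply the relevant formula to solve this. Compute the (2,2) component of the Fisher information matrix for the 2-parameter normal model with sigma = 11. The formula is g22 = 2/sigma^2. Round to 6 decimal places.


For the 2-parameter normal family, the Fisher metric has:
  g11 = 1/sigma^2, g22 = 2/sigma^2.
sigma = 11, sigma^2 = 121.
g22 = 0.016529

0.016529


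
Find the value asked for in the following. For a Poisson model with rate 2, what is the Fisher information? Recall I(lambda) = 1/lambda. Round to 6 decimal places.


Fisher information for Poisson: I(lambda) = 1/lambda.
lambda = 2.
I(lambda) = 1/2 = 0.500000

0.500000


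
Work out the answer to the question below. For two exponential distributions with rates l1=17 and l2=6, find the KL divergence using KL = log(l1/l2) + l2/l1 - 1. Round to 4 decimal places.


KL divergence for exponential family:
KL = log(l1/l2) + l2/l1 - 1.
log(17/6) = 1.041454.
6/17 = 0.352941.
KL = 1.041454 + 0.352941 - 1 = 0.3944

0.3944


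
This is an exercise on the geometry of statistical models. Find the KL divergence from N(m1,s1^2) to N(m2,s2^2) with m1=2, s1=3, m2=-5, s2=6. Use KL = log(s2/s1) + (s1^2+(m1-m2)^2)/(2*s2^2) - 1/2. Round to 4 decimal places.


KL divergence between normal distributions:
KL = log(s2/s1) + (s1^2 + (m1-m2)^2)/(2*s2^2) - 1/2.
log(6/3) = 0.693147.
(3^2 + (2--5)^2)/(2*6^2) = (9 + 49)/72 = 0.805556.
KL = 0.693147 + 0.805556 - 0.5 = 0.9987

0.9987


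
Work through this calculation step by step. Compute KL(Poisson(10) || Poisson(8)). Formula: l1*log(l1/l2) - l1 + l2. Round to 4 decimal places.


KL divergence for Poisson:
KL = l1*log(l1/l2) - l1 + l2.
l1 = 10, l2 = 8.
log(10/8) = 0.223144.
l1*log(l1/l2) = 10 * 0.223144 = 2.231436.
KL = 2.231436 - 10 + 8 = 0.2314

0.2314


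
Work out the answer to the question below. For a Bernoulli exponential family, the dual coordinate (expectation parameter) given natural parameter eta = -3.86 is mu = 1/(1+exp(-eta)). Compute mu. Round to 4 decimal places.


Dual coordinate (expectation parameter) for Bernoulli:
mu = 1/(1+exp(-eta)).
eta = -3.86.
exp(-eta) = exp(3.86) = 47.465351.
mu = 1/(1+47.465351) = 0.0206

0.0206


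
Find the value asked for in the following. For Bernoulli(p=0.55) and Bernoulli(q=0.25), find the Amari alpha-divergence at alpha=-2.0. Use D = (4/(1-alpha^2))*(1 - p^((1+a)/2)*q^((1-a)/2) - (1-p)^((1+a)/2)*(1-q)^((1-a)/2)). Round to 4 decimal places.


Amari alpha-divergence:
D = (4/(1-alpha^2))*(1 - p^((1+a)/2)*q^((1-a)/2) - (1-p)^((1+a)/2)*(1-q)^((1-a)/2)).
alpha = -2.0, p = 0.55, q = 0.25.
e1 = (1+alpha)/2 = -0.5, e2 = (1-alpha)/2 = 1.5.
t1 = p^e1 * q^e2 = 0.55^-0.5 * 0.25^1.5 = 0.16855.
t2 = (1-p)^e1 * (1-q)^e2 = 0.45^-0.5 * 0.75^1.5 = 0.968246.
4/(1-alpha^2) = -1.333333.
D = -1.333333*(1 - 0.16855 - 0.968246) = 0.1824

0.1824


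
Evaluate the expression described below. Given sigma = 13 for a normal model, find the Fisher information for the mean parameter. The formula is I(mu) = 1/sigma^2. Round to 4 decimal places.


The Fisher information for the mean of a normal distribution is I(mu) = 1/sigma^2.
sigma = 13, so sigma^2 = 169.
I(mu) = 1/169 = 0.0059

0.0059


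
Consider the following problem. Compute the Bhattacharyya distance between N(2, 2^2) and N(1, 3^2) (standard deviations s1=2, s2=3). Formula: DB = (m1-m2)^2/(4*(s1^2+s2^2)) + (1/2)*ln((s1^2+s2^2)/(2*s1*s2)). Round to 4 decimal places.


Bhattacharyya distance between two Gaussians:
DB = (m1-m2)^2/(4*(s1^2+s2^2)) + (1/2)*ln((s1^2+s2^2)/(2*s1*s2)).
(m1-m2)^2 = (1)^2 = 1.
s1^2+s2^2 = 4 + 9 = 13.
term1 = 1/52 = 0.019231.
term2 = 0.5*ln(13/12.0) = 0.040021.
DB = 0.019231 + 0.040021 = 0.0593

0.0593


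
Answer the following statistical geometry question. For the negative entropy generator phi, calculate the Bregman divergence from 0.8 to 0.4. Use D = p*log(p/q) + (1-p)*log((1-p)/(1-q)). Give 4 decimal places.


Bregman divergence with negative entropy generator:
D = p*log(p/q) + (1-p)*log((1-p)/(1-q)).
p = 0.8, q = 0.4.
p*log(p/q) = 0.8*log(0.8/0.4) = 0.554518.
(1-p)*log((1-p)/(1-q)) = 0.2*log(0.2/0.6) = -0.219722.
D = 0.554518 + -0.219722 = 0.3348

0.3348


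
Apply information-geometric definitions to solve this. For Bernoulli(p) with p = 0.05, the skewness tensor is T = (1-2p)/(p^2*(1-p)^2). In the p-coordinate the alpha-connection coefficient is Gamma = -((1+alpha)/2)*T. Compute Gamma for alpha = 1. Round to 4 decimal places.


Skewness (Amari-Chentsov) tensor: T = (1-2p)/(p^2*(1-p)^2).
p = 0.05, 1-2p = 0.9, p^2 = 0.0025, (1-p)^2 = 0.9025.
T = 0.9/(0.0025 * 0.9025) = 398.891967.
In the p-coordinate, Gamma^(alpha) = Gamma^(0) - (alpha/2)*T with Gamma^(0) = (1/2)*g'(p) = -T/2,
so Gamma^(alpha) = -((1+alpha)/2)*T.
alpha = 1, -(1+alpha)/2 = -1.0.
Gamma = -1.0 * 398.891967 = -398.8920

-398.8920


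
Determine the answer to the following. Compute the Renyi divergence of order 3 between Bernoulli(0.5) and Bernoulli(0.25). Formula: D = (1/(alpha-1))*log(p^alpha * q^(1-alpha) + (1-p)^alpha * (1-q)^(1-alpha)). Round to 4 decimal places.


Renyi divergence of order alpha between Bernoulli distributions:
D = (1/(alpha-1))*log(p^alpha * q^(1-alpha) + (1-p)^alpha * (1-q)^(1-alpha)).
alpha = 3, p = 0.5, q = 0.25.
p^alpha * q^(1-alpha) = 0.5^3 * 0.25^-2 = 2.0.
(1-p)^alpha * (1-q)^(1-alpha) = 0.5^3 * 0.75^-2 = 0.222222.
sum = 2.0 + 0.222222 = 2.222222.
D = (1/2)*log(2.222222) = 0.3993

0.3993


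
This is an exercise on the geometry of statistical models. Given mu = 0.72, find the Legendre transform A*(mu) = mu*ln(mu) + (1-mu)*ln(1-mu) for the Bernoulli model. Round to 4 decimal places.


Legendre transform for Bernoulli:
A*(mu) = mu*log(mu) + (1-mu)*log(1-mu).
mu = 0.72, 1-mu = 0.28.
mu*log(mu) = 0.72*log(0.72) = -0.236523.
(1-mu)*log(1-mu) = 0.28*log(0.28) = -0.35643.
A* = -0.236523 + -0.35643 = -0.5930

-0.5930


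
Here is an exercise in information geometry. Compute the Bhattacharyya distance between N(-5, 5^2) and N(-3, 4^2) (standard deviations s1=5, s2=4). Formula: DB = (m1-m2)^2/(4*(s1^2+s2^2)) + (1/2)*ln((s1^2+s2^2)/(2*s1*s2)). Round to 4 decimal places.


Bhattacharyya distance between two Gaussians:
DB = (m1-m2)^2/(4*(s1^2+s2^2)) + (1/2)*ln((s1^2+s2^2)/(2*s1*s2)).
(m1-m2)^2 = (-2)^2 = 4.
s1^2+s2^2 = 25 + 16 = 41.
term1 = 4/164 = 0.02439.
term2 = 0.5*ln(41/40.0) = 0.012346.
DB = 0.02439 + 0.012346 = 0.0367

0.0367


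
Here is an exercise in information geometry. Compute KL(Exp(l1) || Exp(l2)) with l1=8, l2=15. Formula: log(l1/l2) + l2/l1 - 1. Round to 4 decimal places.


KL divergence for exponential family:
KL = log(l1/l2) + l2/l1 - 1.
log(8/15) = -0.628609.
15/8 = 1.875.
KL = -0.628609 + 1.875 - 1 = 0.2464

0.2464


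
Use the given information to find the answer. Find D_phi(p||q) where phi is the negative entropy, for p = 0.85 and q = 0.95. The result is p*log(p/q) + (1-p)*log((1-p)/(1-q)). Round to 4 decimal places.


Bregman divergence with negative entropy generator:
D = p*log(p/q) + (1-p)*log((1-p)/(1-q)).
p = 0.85, q = 0.95.
p*log(p/q) = 0.85*log(0.85/0.95) = -0.094542.
(1-p)*log((1-p)/(1-q)) = 0.15*log(0.15/0.05) = 0.164792.
D = -0.094542 + 0.164792 = 0.0703

0.0703


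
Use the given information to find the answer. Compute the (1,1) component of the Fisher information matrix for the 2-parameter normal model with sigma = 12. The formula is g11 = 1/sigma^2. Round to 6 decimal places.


For the 2-parameter normal family, the Fisher metric has:
  g11 = 1/sigma^2, g22 = 2/sigma^2.
sigma = 12, sigma^2 = 144.
g11 = 0.006944

0.006944


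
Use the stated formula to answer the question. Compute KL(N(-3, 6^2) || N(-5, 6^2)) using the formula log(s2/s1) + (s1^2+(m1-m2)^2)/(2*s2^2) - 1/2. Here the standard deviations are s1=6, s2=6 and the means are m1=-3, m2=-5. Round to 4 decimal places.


KL divergence between normal distributions:
KL = log(s2/s1) + (s1^2 + (m1-m2)^2)/(2*s2^2) - 1/2.
log(6/6) = 0.0.
(6^2 + (-3--5)^2)/(2*6^2) = (36 + 4)/72 = 0.555556.
KL = 0.0 + 0.555556 - 0.5 = 0.0556

0.0556


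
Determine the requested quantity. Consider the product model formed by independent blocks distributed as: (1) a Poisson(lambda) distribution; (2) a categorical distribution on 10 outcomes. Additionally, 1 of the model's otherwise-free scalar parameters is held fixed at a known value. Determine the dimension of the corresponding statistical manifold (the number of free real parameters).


The dimension of a statistical manifold equals the number of free
(independent) real parameters of the model. For a product of independent
blocks the parameter counts add.
- Poisson (lambda): 1.
- categorical on 10 outcomes (probabilities sum to 1): 10-1 = 9.
Total = 1 + 9 = 10.
1 parameter(s) fixed at known values: 10 - 1 = 9.
Dimension = 9

9


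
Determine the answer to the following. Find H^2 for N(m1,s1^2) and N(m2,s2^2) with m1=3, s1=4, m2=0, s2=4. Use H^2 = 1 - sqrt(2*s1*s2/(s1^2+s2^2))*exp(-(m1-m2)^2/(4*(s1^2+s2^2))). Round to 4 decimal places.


Squared Hellinger distance for Gaussians:
H^2 = 1 - sqrt(2*s1*s2/(s1^2+s2^2)) * exp(-(m1-m2)^2/(4*(s1^2+s2^2))).
s1^2 = 16, s2^2 = 16, s1^2+s2^2 = 32.
sqrt(2*4*4/(32)) = 1.0.
(m1-m2)^2 = (3)^2 = 9.
exp(-9/(4*32)) = exp(-0.070312) = 0.932102.
H^2 = 1 - 1.0*0.932102 = 0.0679

0.0679


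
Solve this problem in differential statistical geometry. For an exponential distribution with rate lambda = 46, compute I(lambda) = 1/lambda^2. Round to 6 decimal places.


Fisher information for exponential: I(lambda) = 1/lambda^2.
lambda = 46, lambda^2 = 2116.
I = 1/2116 = 0.000473

0.000473


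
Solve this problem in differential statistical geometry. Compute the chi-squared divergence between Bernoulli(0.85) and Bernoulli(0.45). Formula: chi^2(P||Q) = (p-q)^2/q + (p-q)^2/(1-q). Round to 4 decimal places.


Chi-squared divergence between Bernoulli distributions:
chi^2 = (p-q)^2/q + (p-q)^2/(1-q).
p = 0.85, q = 0.45, p-q = 0.4.
(p-q)^2 = 0.16.
term1 = 0.16/0.45 = 0.355556.
term2 = 0.16/0.55 = 0.290909.
chi^2 = 0.355556 + 0.290909 = 0.6465

0.6465


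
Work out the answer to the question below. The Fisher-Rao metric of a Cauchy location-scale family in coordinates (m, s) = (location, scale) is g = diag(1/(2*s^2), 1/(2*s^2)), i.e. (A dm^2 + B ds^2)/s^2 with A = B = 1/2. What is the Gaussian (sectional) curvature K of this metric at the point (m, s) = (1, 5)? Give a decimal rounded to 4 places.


The metric has the form g = (A dm^2 + B ds^2)/s^2 with A = 1/2, B = 1/2.
Substitute u = sqrt(A/B)*m: g = B*(du^2 + ds^2)/s^2, i.e. B times the
Poincare upper half-plane metric, which has constant Gaussian curvature -1.
Scaling a 2D metric by a constant c divides the Gaussian curvature by c,
so K = -1/B = -1/(1/2) = -2.0000 everywhere (the point (m, s) = (1, 5) is irrelevant:
the curvature is constant).
The requested Gaussian curvature is K = -2.0000.

-2.0000


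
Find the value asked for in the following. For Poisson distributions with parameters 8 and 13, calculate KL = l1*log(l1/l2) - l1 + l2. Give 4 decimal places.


KL divergence for Poisson:
KL = l1*log(l1/l2) - l1 + l2.
l1 = 8, l2 = 13.
log(8/13) = -0.485508.
l1*log(l1/l2) = 8 * -0.485508 = -3.884063.
KL = -3.884063 - 8 + 13 = 1.1159

1.1159


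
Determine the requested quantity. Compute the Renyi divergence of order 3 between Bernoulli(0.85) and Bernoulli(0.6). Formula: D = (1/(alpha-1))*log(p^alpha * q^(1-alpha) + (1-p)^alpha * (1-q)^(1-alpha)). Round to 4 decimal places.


Renyi divergence of order alpha between Bernoulli distributions:
D = (1/(alpha-1))*log(p^alpha * q^(1-alpha) + (1-p)^alpha * (1-q)^(1-alpha)).
alpha = 3, p = 0.85, q = 0.6.
p^alpha * q^(1-alpha) = 0.85^3 * 0.6^-2 = 1.705903.
(1-p)^alpha * (1-q)^(1-alpha) = 0.15^3 * 0.4^-2 = 0.021094.
sum = 1.705903 + 0.021094 = 1.726997.
D = (1/2)*log(1.726997) = 0.2732

0.2732


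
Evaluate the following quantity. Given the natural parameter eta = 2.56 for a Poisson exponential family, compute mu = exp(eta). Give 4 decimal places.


Expectation parameter for Poisson exponential family:
mu = exp(eta).
eta = 2.56.
mu = exp(2.56) = 12.9358

12.9358


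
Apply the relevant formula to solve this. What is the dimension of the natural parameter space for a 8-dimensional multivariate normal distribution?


Exponential family dimension calculation:
For 8-dim MVN: mean has 8 params, covariance has 8*9/2 = 36 unique entries.
Total dim = 8 + 36 = 44.

44


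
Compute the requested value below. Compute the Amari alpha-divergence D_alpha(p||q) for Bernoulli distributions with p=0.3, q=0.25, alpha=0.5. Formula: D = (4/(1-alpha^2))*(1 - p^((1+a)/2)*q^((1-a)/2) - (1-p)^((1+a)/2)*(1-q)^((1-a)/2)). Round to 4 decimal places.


Amari alpha-divergence:
D = (4/(1-alpha^2))*(1 - p^((1+a)/2)*q^((1-a)/2) - (1-p)^((1+a)/2)*(1-q)^((1-a)/2)).
alpha = 0.5, p = 0.3, q = 0.25.
e1 = (1+alpha)/2 = 0.75, e2 = (1-alpha)/2 = 0.25.
t1 = p^e1 * q^e2 = 0.3^0.75 * 0.25^0.25 = 0.286633.
t2 = (1-p)^e1 * (1-q)^e2 = 0.7^0.75 * 0.75^0.25 = 0.712178.
4/(1-alpha^2) = 5.333333.
D = 5.333333*(1 - 0.286633 - 0.712178) = 0.0063

0.0063


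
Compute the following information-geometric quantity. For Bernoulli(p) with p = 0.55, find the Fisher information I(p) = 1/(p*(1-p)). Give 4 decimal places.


For Bernoulli(p), Fisher information is I(p) = 1/(p*(1-p)).
p = 0.55, 1-p = 0.45.
p*(1-p) = 0.2475.
I(p) = 1/0.2475 = 4.0404

4.0404


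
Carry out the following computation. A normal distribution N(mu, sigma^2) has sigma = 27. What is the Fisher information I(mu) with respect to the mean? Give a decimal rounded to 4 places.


The Fisher information for the mean of a normal distribution is I(mu) = 1/sigma^2.
sigma = 27, so sigma^2 = 729.
I(mu) = 1/729 = 0.0014

0.0014


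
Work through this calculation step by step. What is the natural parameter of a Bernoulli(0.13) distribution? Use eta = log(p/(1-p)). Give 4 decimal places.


Natural parameter for Bernoulli: eta = log(p/(1-p)).
p = 0.13, 1-p = 0.87.
p/(1-p) = 0.149425.
eta = log(0.149425) = -1.9010

-1.9010


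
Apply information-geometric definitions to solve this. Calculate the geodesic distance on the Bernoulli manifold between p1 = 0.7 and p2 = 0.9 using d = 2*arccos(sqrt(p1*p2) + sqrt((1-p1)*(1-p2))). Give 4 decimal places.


Geodesic distance on Bernoulli manifold:
d(p1,p2) = 2*arccos(sqrt(p1*p2) + sqrt((1-p1)*(1-p2))).
sqrt(p1*p2) = sqrt(0.7*0.9) = 0.793725.
sqrt((1-p1)*(1-p2)) = sqrt(0.3*0.1) = 0.173205.
arg = 0.793725 + 0.173205 = 0.96693.
d = 2*arccos(0.96693) = 0.5158

0.5158


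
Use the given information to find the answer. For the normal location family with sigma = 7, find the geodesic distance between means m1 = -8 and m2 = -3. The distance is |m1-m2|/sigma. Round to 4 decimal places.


On the fixed-variance normal subfamily, geodesic distance = |m1-m2|/sigma.
|-8 - -3| = 5.
sigma = 7.
d = 5/7 = 0.7143

0.7143


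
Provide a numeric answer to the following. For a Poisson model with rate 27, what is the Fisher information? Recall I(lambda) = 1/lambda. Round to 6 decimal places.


Fisher information for Poisson: I(lambda) = 1/lambda.
lambda = 27.
I(lambda) = 1/27 = 0.037037

0.037037


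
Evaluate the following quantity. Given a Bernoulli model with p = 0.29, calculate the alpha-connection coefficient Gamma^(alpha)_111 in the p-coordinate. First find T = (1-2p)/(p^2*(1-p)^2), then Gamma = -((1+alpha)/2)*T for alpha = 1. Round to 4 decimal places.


Skewness (Amari-Chentsov) tensor: T = (1-2p)/(p^2*(1-p)^2).
p = 0.29, 1-2p = 0.42, p^2 = 0.0841, (1-p)^2 = 0.5041.
T = 0.42/(0.0841 * 0.5041) = 9.906873.
In the p-coordinate, Gamma^(alpha) = Gamma^(0) - (alpha/2)*T with Gamma^(0) = (1/2)*g'(p) = -T/2,
so Gamma^(alpha) = -((1+alpha)/2)*T.
alpha = 1, -(1+alpha)/2 = -1.0.
Gamma = -1.0 * 9.906873 = -9.9069

-9.9069


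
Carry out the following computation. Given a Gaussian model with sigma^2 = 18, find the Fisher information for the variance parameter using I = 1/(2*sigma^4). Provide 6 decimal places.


Fisher information for variance: I(sigma^2) = 1/(2*sigma^4).
sigma^2 = 18, so sigma^4 = 324.
I = 1/(2*324) = 1/648 = 0.001543

0.001543


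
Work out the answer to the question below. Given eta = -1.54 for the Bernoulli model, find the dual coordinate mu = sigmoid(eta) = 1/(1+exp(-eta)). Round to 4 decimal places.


Dual coordinate (expectation parameter) for Bernoulli:
mu = 1/(1+exp(-eta)).
eta = -1.54.
exp(-eta) = exp(1.54) = 4.66459.
mu = 1/(1+4.66459) = 0.1765

0.1765


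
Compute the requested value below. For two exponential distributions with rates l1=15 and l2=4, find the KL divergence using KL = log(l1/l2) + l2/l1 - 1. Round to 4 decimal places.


KL divergence for exponential family:
KL = log(l1/l2) + l2/l1 - 1.
log(15/4) = 1.321756.
4/15 = 0.266667.
KL = 1.321756 + 0.266667 - 1 = 0.5884

0.5884


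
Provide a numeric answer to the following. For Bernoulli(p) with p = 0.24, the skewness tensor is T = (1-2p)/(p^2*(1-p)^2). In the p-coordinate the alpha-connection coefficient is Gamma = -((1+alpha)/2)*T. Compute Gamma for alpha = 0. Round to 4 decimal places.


Skewness (Amari-Chentsov) tensor: T = (1-2p)/(p^2*(1-p)^2).
p = 0.24, 1-2p = 0.52, p^2 = 0.0576, (1-p)^2 = 0.5776.
T = 0.52/(0.0576 * 0.5776) = 15.629809.
In the p-coordinate, Gamma^(alpha) = Gamma^(0) - (alpha/2)*T with Gamma^(0) = (1/2)*g'(p) = -T/2,
so Gamma^(alpha) = -((1+alpha)/2)*T.
alpha = 0, -(1+alpha)/2 = -0.5.
Gamma = -0.5 * 15.629809 = -7.8149

-7.8149


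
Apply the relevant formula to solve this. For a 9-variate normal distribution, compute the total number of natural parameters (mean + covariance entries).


Exponential family dimension calculation:
For 9-dim MVN: mean has 9 params, covariance has 9*10/2 = 45 unique entries.
Total dim = 9 + 45 = 54.

54


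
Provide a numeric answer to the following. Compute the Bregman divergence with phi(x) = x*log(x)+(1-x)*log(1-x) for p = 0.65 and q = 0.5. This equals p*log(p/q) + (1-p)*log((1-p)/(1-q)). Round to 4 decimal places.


Bregman divergence with negative entropy generator:
D = p*log(p/q) + (1-p)*log((1-p)/(1-q)).
p = 0.65, q = 0.5.
p*log(p/q) = 0.65*log(0.65/0.5) = 0.170537.
(1-p)*log((1-p)/(1-q)) = 0.35*log(0.35/0.5) = -0.124836.
D = 0.170537 + -0.124836 = 0.0457

0.0457


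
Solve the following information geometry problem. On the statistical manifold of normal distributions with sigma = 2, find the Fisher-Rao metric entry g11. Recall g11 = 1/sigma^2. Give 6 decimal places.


For the 2-parameter normal family, the Fisher metric has:
  g11 = 1/sigma^2, g22 = 2/sigma^2.
sigma = 2, sigma^2 = 4.
g11 = 0.250000

0.250000


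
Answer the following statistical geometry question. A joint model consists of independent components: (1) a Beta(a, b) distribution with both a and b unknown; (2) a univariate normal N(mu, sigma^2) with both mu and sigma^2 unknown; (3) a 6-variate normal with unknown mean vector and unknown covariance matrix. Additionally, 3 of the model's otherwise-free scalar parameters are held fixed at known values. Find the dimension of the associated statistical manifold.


The dimension of a statistical manifold equals the number of free
(independent) real parameters of the model. For a product of independent
blocks the parameter counts add.
- Beta (a, b): 2.
- normal (mu, sigma^2): 2.
- 6-variate normal: 6 (mean) + 6*7/2 = 21 (symmetric covariance) = 27.
Total = 2 + 2 + 27 = 31.
3 parameter(s) fixed at known values: 31 - 3 = 28.
Dimension = 28

28


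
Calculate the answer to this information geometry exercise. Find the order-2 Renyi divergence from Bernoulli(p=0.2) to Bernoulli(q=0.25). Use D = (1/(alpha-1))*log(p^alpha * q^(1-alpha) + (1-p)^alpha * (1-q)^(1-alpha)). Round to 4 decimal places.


Renyi divergence of order alpha between Bernoulli distributions:
D = (1/(alpha-1))*log(p^alpha * q^(1-alpha) + (1-p)^alpha * (1-q)^(1-alpha)).
alpha = 2, p = 0.2, q = 0.25.
p^alpha * q^(1-alpha) = 0.2^2 * 0.25^-1 = 0.16.
(1-p)^alpha * (1-q)^(1-alpha) = 0.8^2 * 0.75^-1 = 0.853333.
sum = 0.16 + 0.853333 = 1.013333.
D = (1/1)*log(1.013333) = 0.0132

0.0132


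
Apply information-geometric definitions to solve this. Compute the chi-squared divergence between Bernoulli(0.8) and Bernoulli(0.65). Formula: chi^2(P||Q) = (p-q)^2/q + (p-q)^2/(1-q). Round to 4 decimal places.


Chi-squared divergence between Bernoulli distributions:
chi^2 = (p-q)^2/q + (p-q)^2/(1-q).
p = 0.8, q = 0.65, p-q = 0.15.
(p-q)^2 = 0.0225.
term1 = 0.0225/0.65 = 0.034615.
term2 = 0.0225/0.35 = 0.064286.
chi^2 = 0.034615 + 0.064286 = 0.0989

0.0989


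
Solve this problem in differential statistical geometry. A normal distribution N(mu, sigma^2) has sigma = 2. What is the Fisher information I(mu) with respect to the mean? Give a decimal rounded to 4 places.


The Fisher information for the mean of a normal distribution is I(mu) = 1/sigma^2.
sigma = 2, so sigma^2 = 4.
I(mu) = 1/4 = 0.2500

0.2500


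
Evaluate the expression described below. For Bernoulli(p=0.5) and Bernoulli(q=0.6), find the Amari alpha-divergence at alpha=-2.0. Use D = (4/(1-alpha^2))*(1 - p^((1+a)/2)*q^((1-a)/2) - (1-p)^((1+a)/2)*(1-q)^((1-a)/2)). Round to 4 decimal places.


Amari alpha-divergence:
D = (4/(1-alpha^2))*(1 - p^((1+a)/2)*q^((1-a)/2) - (1-p)^((1+a)/2)*(1-q)^((1-a)/2)).
alpha = -2.0, p = 0.5, q = 0.6.
e1 = (1+alpha)/2 = -0.5, e2 = (1-alpha)/2 = 1.5.
t1 = p^e1 * q^e2 = 0.5^-0.5 * 0.6^1.5 = 0.657267.
t2 = (1-p)^e1 * (1-q)^e2 = 0.5^-0.5 * 0.4^1.5 = 0.357771.
4/(1-alpha^2) = -1.333333.
D = -1.333333*(1 - 0.657267 - 0.357771) = 0.0201

0.0201


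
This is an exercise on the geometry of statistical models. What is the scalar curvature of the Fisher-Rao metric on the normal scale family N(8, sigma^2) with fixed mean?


This family has a single free parameter, so its statistical manifold
is 1-dimensional. The Riemann curvature tensor of any 1-dimensional
Riemannian manifold vanishes identically, so R = 0.

0


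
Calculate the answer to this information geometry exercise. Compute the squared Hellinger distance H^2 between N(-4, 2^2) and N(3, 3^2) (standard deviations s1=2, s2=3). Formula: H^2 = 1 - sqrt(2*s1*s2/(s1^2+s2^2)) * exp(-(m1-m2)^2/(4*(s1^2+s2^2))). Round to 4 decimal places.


Squared Hellinger distance for Gaussians:
H^2 = 1 - sqrt(2*s1*s2/(s1^2+s2^2)) * exp(-(m1-m2)^2/(4*(s1^2+s2^2))).
s1^2 = 4, s2^2 = 9, s1^2+s2^2 = 13.
sqrt(2*2*3/(13)) = 0.960769.
(m1-m2)^2 = (-7)^2 = 49.
exp(-49/(4*13)) = exp(-0.942308) = 0.389727.
H^2 = 1 - 0.960769*0.389727 = 0.6256

0.6256


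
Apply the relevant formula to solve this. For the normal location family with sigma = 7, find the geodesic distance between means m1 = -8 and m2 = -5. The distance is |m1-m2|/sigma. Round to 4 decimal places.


On the fixed-variance normal subfamily, geodesic distance = |m1-m2|/sigma.
|-8 - -5| = 3.
sigma = 7.
d = 3/7 = 0.4286

0.4286


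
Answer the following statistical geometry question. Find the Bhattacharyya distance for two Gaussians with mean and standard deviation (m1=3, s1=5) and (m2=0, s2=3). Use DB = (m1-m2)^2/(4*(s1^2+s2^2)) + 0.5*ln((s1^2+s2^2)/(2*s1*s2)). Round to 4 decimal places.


Bhattacharyya distance between two Gaussians:
DB = (m1-m2)^2/(4*(s1^2+s2^2)) + (1/2)*ln((s1^2+s2^2)/(2*s1*s2)).
(m1-m2)^2 = (3)^2 = 9.
s1^2+s2^2 = 25 + 9 = 34.
term1 = 9/136 = 0.066176.
term2 = 0.5*ln(34/30.0) = 0.062582.
DB = 0.066176 + 0.062582 = 0.1288

0.1288


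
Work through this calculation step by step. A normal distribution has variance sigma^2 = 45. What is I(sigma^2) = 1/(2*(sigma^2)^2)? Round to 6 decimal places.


Fisher information for variance: I(sigma^2) = 1/(2*sigma^4).
sigma^2 = 45, so sigma^4 = 2025.
I = 1/(2*2025) = 1/4050 = 0.000247

0.000247


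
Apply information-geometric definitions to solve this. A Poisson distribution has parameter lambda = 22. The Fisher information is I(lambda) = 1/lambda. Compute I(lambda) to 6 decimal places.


Fisher information for Poisson: I(lambda) = 1/lambda.
lambda = 22.
I(lambda) = 1/22 = 0.045455

0.045455


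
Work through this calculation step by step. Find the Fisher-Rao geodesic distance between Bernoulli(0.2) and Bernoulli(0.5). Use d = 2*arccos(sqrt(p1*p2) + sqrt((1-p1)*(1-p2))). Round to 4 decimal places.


Geodesic distance on Bernoulli manifold:
d(p1,p2) = 2*arccos(sqrt(p1*p2) + sqrt((1-p1)*(1-p2))).
sqrt(p1*p2) = sqrt(0.2*0.5) = 0.316228.
sqrt((1-p1)*(1-p2)) = sqrt(0.8*0.5) = 0.632456.
arg = 0.316228 + 0.632456 = 0.948683.
d = 2*arccos(0.948683) = 0.6435

0.6435
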